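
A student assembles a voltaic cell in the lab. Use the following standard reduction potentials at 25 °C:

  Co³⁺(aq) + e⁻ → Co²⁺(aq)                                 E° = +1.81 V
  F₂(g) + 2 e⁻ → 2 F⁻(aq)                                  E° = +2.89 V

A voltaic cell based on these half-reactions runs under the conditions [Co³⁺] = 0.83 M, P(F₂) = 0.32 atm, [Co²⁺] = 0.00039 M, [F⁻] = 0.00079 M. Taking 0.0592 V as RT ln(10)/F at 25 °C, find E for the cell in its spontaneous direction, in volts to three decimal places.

+1.052 V

F₂/F⁻ is the cathode (higher E°), Co³⁺/Co²⁺ the anode: E°cell = +2.89 − (+1.81) = +1.08 V, n = 2.
Overall: F₂(g) + 2 Co²⁺(aq) → 2 F⁻(aq) + 2 Co³⁺(aq)
Q = [F⁻]^2·[Co³⁺]^2 / (P(F₂)·[Co²⁺]^2); log Q = 0.946.
E = E° − (0.0592/n) log Q = +1.08 − (0.0592/2)(0.946) = +1.052 V.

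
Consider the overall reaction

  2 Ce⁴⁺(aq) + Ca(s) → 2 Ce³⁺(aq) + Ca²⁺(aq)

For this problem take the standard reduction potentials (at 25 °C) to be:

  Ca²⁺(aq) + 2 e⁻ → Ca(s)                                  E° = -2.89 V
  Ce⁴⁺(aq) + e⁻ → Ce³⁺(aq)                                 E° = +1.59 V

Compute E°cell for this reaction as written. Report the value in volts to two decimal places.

The Ce⁴⁺/Ce³⁺ couple has the higher reduction potential, so it is the cathode; Ca²⁺/Ca is oxidised at the anode.
E°cell = E°(cathode) − E°(anode) = (+1.59) − (-2.89) = +4.48 V.

+4.48 V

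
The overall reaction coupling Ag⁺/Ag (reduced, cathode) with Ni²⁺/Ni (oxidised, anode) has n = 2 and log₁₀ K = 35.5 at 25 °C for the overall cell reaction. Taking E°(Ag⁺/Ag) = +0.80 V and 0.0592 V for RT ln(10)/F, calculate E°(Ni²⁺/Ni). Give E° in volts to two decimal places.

E°cell = (0.0592/n)·log K = (0.0592/2)(35.5) = +1.051 V.
Since Ag⁺/Ag is the cathode and Ni²⁺/Ni the anode, E°cell = E°(Ag⁺/Ag) − E°(Ni²⁺/Ni).
So E°(Ni²⁺/Ni) = E°(Ag⁺/Ag) − E°cell = (+0.80) − (+1.051) = -0.25 V.

-0.25 V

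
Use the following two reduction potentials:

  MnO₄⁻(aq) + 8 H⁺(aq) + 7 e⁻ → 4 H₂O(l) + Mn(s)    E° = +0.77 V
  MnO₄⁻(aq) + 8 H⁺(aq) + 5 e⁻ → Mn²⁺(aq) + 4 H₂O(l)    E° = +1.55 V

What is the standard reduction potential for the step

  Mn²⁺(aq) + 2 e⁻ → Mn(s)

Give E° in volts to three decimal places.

-1.180 V

Sequential free energies add, so n₃E°₃ = n₁E°₁ + n₂E°₂.
With n₃ = 7, and the known step contributing 5×(+1.55) V, the unknown satisfies 2·E° = 7×(+0.77) − 5×(+1.55) = -2.360.
E° = -2.360 / 2 = -1.180 V.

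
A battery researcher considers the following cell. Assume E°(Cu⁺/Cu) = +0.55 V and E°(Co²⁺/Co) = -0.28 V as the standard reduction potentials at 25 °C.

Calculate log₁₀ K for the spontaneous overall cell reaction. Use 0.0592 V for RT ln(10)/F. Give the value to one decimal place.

28.0

Cathode: Cu⁺/Cu; anode: Co²⁺/Co. E°cell = +0.83 V, n = 2.
log K = nE°cell / 0.0592 = (2)(+0.83) / 0.0592 = 28.0.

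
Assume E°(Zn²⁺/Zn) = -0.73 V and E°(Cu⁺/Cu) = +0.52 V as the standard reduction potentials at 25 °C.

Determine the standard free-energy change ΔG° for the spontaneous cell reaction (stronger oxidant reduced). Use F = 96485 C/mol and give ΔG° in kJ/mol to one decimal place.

-241.2 kJ/mol

Cu⁺/Cu (E° = +0.52 V) is the cathode; Zn²⁺/Zn (E° = -0.73 V) is the anode, so E°cell = +1.25 V.
Balancing electrons gives n = 2 (lcm of 1 and 2).
ΔG° = −nFE° = −(2)(96485)(+1.25) = -241,212 J = -241.2 kJ/mol.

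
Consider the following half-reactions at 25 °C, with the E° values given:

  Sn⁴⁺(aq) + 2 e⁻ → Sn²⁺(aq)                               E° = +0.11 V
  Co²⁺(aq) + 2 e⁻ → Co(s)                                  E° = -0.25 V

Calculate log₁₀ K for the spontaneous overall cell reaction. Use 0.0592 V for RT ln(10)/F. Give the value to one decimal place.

Cathode: Sn⁴⁺/Sn²⁺; anode: Co²⁺/Co. E°cell = +0.36 V, n = 2.
log K = nE°cell / 0.0592 = (2)(+0.36) / 0.0592 = 12.2.

12.2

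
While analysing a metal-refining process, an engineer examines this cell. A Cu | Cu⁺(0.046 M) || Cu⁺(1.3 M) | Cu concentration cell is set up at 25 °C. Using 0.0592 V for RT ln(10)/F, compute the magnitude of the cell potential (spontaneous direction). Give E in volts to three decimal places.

For a concentration cell E°cell = 0. The 1.3 M side is the cathode (reduction is favoured where [Cu⁺] is higher).
With n = 1, E = −(0.0592/1) log([Cu⁺]ₐₙ/[Cu⁺]꜀ₐₜ) = −(0.0592/1) log(0.046/1.3) = −(0.0592/1)(-1.451) = +0.086 V.

+0.086 V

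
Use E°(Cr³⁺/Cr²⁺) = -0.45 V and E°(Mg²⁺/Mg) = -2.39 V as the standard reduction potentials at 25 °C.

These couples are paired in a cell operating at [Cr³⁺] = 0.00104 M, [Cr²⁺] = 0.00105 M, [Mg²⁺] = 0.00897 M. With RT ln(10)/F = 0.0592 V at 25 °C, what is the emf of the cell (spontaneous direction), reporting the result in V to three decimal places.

+2.000 V

Cr³⁺/Cr²⁺ is the cathode (higher E°), Mg²⁺/Mg the anode: E°cell = -0.45 − (-2.39) = +1.94 V, n = 2.
Overall: 2 Cr³⁺(aq) + Mg(s) → 2 Cr²⁺(aq) + Mg²⁺(aq)
Q = [Cr²⁺]^2·[Mg²⁺] / ([Cr³⁺]^2); log Q = -2.039.
E = E° − (0.0592/n) log Q = +1.94 − (0.0592/2)(-2.039) = +2.000 V.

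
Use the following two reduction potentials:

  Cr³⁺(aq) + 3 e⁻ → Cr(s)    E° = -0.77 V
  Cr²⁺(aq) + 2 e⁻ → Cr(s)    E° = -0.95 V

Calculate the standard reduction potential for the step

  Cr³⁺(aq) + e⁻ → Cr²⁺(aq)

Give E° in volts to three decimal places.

Sequential free energies add, so n₃E°₃ = n₁E°₁ + n₂E°₂.
With n₃ = 3, and the known step contributing 2×(-0.95) V, the unknown satisfies 1·E° = 3×(-0.77) − 2×(-0.95) = -0.410.
E° = -0.410 / 1 = -0.410 V.

-0.410 V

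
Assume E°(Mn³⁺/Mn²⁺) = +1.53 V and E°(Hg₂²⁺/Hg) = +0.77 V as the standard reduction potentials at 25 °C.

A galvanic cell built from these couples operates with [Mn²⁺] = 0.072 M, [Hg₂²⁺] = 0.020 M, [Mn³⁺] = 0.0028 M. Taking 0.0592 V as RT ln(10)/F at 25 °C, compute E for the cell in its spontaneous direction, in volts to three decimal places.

+0.727 V

Mn³⁺/Mn²⁺ is the cathode (higher E°), Hg₂²⁺/Hg the anode: E°cell = +1.53 − (+0.77) = +0.76 V, n = 2.
Overall: 2 Mn³⁺(aq) + 2 Hg(l) → 2 Mn²⁺(aq) + Hg₂²⁺(aq)
Q = [Mn²⁺]^2·[Hg₂²⁺] / ([Mn³⁺]^2); log Q = 1.121.
E = E° − (0.0592/n) log Q = +0.76 − (0.0592/2)(1.121) = +0.727 V.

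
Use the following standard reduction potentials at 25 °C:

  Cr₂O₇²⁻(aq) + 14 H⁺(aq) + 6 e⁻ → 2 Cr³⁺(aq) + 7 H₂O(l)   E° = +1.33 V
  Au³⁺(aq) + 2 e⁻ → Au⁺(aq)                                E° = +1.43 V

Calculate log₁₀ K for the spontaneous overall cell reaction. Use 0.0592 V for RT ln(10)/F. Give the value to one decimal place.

Cathode: Au³⁺/Au⁺; anode: Cr₂O₇²⁻/Cr³⁺. E°cell = +0.10 V, n = 6.
log K = nE°cell / 0.0592 = (6)(+0.10) / 0.0592 = 10.1.

10.1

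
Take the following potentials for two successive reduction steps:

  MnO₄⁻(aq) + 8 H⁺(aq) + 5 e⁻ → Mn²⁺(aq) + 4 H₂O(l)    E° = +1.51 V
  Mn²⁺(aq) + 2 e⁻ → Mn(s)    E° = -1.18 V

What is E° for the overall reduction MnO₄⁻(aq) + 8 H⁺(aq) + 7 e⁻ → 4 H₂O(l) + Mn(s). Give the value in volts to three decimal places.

+0.741 V

Since ΔG° = −nFE° is additive over sequential reductions, n₃E°₃ = n₁E°₁ + n₂E°₂.
E°₃ = (5×+1.51 + 2×-1.18) / 7 = (+5.190) / 7 = +0.741 V.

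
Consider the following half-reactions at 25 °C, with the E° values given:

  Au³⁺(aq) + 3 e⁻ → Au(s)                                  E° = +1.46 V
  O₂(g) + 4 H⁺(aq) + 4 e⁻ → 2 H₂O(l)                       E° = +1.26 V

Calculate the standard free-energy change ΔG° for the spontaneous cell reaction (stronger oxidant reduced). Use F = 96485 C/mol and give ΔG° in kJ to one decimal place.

-231.6 kJ

Au³⁺/Au (E° = +1.46 V) is the cathode; O₂/H₂O (E° = +1.26 V) is the anode, so E°cell = +0.20 V.
Balancing electrons gives n = 12 (lcm of 3 and 4).
ΔG° = −nFE° = −(12)(96485)(+0.20) = -231,564 J = -231.6 kJ.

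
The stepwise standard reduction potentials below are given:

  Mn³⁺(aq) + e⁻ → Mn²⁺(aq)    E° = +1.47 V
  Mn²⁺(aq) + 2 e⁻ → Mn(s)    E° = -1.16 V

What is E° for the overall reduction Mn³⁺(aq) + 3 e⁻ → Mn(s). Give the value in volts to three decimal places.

Standard free energies of sequential steps add: ΔG°₃ = ΔG°₁ + ΔG°₂, so n₃E°₃ = n₁E°₁ + n₂E°₂.
E°₃ = (1×+1.47 + 2×-1.16) / 3 = (-0.850) / 3 = -0.283 V.
E° values themselves are not directly additive — weighting by electron count is essential.

-0.283 V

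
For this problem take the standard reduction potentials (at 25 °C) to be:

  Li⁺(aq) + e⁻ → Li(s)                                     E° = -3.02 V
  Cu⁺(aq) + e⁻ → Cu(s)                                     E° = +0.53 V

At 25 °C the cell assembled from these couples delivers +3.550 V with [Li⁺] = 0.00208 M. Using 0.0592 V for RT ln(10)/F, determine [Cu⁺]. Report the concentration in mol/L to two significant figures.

0.0021 M

Cu⁺/Cu is the cathode, Li⁺/Li the anode: E°cell = +3.55 V, n = 1.
Overall reaction: Cu⁺(aq) + Li(s) → Cu(s) + Li⁺(aq); Q = [Li⁺]^1/[Cu⁺]^1.
From E = E° − (0.0592/n) log Q: log Q = (E° − E)·n/0.0592 = (+3.55 − (+3.550))·1/0.0592 = 0.0000.
So 1·log[Cu⁺] = 1·log(0.00208) − log Q = -2.6819 − (0.0000) = -2.6819; [Cu⁺] = 10^(-2.6819) ≈ 0.0021 M.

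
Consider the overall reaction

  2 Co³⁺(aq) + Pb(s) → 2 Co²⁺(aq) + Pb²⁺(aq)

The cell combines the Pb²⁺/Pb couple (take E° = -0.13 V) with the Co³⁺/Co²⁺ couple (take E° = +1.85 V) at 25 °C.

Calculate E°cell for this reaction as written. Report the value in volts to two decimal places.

The Co³⁺/Co²⁺ couple has the higher reduction potential, so it is the cathode; Pb²⁺/Pb is oxidised at the anode.
E°cell = E°(cathode) − E°(anode) = (+1.85) − (-0.13) = +1.98 V.

+1.98 V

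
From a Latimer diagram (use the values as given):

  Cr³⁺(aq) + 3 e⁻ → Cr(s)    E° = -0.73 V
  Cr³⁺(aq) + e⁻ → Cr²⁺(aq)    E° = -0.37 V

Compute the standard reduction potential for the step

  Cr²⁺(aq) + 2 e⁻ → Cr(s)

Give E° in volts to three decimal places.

Sequential free energies add, so n₃E°₃ = n₁E°₁ + n₂E°₂.
With n₃ = 3, and the known step contributing 1×(-0.37) V, the unknown satisfies 2·E° = 3×(-0.73) − 1×(-0.37) = -1.820.
E° = -1.820 / 2 = -0.910 V.

-0.910 V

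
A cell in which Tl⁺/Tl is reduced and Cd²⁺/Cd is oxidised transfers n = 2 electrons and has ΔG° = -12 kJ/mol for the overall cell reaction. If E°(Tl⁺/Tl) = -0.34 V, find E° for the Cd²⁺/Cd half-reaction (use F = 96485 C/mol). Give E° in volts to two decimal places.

E°cell = −ΔG°/(nF) = −(-12×10³)/((2)(96485)) = +0.062 V.
Since Tl⁺/Tl is the cathode and Cd²⁺/Cd the anode, E°cell = E°(Tl⁺/Tl) − E°(Cd²⁺/Cd).
So E°(Cd²⁺/Cd) = E°(Tl⁺/Tl) − E°cell = (-0.34) − (+0.062) = -0.40 V.

-0.40 V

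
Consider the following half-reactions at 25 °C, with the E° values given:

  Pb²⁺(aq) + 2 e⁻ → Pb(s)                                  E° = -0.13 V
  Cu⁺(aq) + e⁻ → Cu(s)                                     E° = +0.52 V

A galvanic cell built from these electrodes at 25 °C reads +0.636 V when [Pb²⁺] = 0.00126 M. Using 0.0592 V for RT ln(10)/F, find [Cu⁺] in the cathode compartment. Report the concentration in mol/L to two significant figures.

0.021 M

Cu⁺/Cu is the cathode, Pb²⁺/Pb the anode: E°cell = +0.65 V, n = 2.
Overall reaction: 2 Cu⁺(aq) + Pb(s) → 2 Cu(s) + Pb²⁺(aq); Q = [Pb²⁺]^1/[Cu⁺]^2.
From E = E° − (0.0592/n) log Q: log Q = (E° − E)·n/0.0592 = (+0.65 − (+0.636))·2/0.0592 = 0.4730.
So 2·log[Cu⁺] = 1·log(0.00126) − log Q = -2.8996 − (0.4730) = -3.3726; log[Cu⁺] = -3.3726 / 2 = -1.6863; [Cu⁺] = 10^(-1.6863) ≈ 0.021 M.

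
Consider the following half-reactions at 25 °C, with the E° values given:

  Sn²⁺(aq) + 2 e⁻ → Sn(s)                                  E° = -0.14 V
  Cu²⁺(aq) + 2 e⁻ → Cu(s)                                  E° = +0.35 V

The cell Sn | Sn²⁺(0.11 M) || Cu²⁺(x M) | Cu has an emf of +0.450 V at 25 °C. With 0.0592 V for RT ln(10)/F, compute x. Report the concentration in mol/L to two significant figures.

Cu²⁺/Cu is the cathode, Sn²⁺/Sn the anode: E°cell = +0.49 V, n = 2.
Overall reaction: Cu²⁺(aq) + Sn(s) → Cu(s) + Sn²⁺(aq); Q = [Sn²⁺]^1/[Cu²⁺]^1.
From E = E° − (0.0592/n) log Q: log Q = (E° − E)·n/0.0592 = (+0.49 − (+0.450))·2/0.0592 = 1.3514.
So 1·log[Cu²⁺] = 1·log(0.11) − log Q = -0.9586 − (1.3514) = -2.3100; [Cu²⁺] = 10^(-2.3100) ≈ 0.0049 M.

0.0049 M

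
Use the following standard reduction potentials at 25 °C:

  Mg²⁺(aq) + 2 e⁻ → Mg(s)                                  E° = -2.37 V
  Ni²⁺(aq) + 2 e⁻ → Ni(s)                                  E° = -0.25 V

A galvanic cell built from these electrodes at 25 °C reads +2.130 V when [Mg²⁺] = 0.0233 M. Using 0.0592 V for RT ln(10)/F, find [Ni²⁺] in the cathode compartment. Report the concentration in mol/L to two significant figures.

0.051 M

Ni²⁺/Ni is the cathode, Mg²⁺/Mg the anode: E°cell = +2.12 V, n = 2.
Overall reaction: Ni²⁺(aq) + Mg(s) → Ni(s) + Mg²⁺(aq); Q = [Mg²⁺]^1/[Ni²⁺]^1.
From E = E° − (0.0592/n) log Q: log Q = (E° − E)·n/0.0592 = (+2.12 − (+2.130))·2/0.0592 = -0.3378.
So 1·log[Ni²⁺] = 1·log(0.0233) − log Q = -1.6326 − (-0.3378) = -1.2948; [Ni²⁺] = 10^(-1.2948) ≈ 0.051 M.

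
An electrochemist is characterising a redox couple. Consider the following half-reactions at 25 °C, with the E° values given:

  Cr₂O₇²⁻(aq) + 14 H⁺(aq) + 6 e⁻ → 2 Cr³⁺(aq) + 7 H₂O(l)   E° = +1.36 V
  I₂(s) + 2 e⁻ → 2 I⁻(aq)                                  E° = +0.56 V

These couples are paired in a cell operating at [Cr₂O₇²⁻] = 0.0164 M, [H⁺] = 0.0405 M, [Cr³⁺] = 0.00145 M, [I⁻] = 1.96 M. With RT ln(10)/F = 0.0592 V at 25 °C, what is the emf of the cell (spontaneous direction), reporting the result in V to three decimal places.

+0.663 V

Cr₂O₇²⁻/Cr³⁺ is the cathode (higher E°), I₂/I⁻ the anode: E°cell = +1.36 − (+0.56) = +0.80 V, n = 6.
Overall: Cr₂O₇²⁻(aq) + 14 H⁺(aq) + 6 I⁻(aq) → 2 Cr³⁺(aq) + 7 H₂O(l) + 3 I₂(s)
Q = [Cr³⁺]^2 / ([Cr₂O₇²⁻]·[H⁺]^14·[I⁻]^6); log Q = 13.850.
E = E° − (0.0592/n) log Q = +0.80 − (0.0592/6)(13.850) = +0.663 V.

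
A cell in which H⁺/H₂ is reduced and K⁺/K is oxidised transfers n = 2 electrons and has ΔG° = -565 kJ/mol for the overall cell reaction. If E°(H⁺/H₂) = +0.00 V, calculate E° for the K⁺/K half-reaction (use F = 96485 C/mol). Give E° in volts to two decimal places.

-2.93 V

E°cell = −ΔG°/(nF) = −(-565×10³)/((2)(96485)) = +2.928 V.
Since H⁺/H₂ is the cathode and K⁺/K the anode, E°cell = E°(H⁺/H₂) − E°(K⁺/K).
So E°(K⁺/K) = E°(H⁺/H₂) − E°cell = (+0.00) − (+2.928) = -2.93 V.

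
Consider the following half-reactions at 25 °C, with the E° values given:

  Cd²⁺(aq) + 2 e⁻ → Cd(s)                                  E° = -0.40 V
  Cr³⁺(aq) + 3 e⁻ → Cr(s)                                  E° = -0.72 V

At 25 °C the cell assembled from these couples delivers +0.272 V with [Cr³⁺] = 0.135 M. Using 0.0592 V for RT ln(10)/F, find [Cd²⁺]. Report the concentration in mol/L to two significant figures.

Cd²⁺/Cd is the cathode, Cr³⁺/Cr the anode: E°cell = +0.32 V, n = 6.
Overall reaction: 3 Cd²⁺(aq) + 2 Cr(s) → 3 Cd(s) + 2 Cr³⁺(aq); Q = [Cr³⁺]^2/[Cd²⁺]^3.
From E = E° − (0.0592/n) log Q: log Q = (E° − E)·n/0.0592 = (+0.32 − (+0.272))·6/0.0592 = 4.8649.
So 3·log[Cd²⁺] = 2·log(0.135) − log Q = -1.7393 − (4.8649) = -6.6042; log[Cd²⁺] = -6.6042 / 3 = -2.2014; [Cd²⁺] = 10^(-2.2014) ≈ 0.0063 M.

0.0063 M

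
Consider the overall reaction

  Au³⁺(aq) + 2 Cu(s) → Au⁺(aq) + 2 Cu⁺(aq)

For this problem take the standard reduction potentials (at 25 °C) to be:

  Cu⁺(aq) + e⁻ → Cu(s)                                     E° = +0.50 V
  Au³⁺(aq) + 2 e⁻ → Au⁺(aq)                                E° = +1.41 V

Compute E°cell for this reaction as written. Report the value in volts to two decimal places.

The Au³⁺/Au⁺ couple has the higher reduction potential, so it is the cathode; Cu⁺/Cu is oxidised at the anode.
E°cell = E°(cathode) − E°(anode) = (+1.41) − (+0.50) = +0.91 V.

+0.91 V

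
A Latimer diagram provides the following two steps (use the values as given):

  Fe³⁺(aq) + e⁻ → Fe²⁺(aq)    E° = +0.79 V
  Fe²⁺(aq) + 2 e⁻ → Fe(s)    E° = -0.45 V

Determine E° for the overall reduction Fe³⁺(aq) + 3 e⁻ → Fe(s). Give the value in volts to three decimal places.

Standard free energies of sequential steps add: ΔG°₃ = ΔG°₁ + ΔG°₂, so n₃E°₃ = n₁E°₁ + n₂E°₂.
E°₃ = (1×+0.79 + 2×-0.45) / 3 = (-0.110) / 3 = -0.037 V.

-0.037 V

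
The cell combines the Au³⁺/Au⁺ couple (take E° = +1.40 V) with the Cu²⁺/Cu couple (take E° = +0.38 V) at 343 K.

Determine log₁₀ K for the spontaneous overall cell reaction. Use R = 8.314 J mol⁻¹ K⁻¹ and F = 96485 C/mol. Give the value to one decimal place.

30.0

Cathode: Au³⁺/Au⁺; anode: Cu²⁺/Cu. E°cell = (+1.40) − (+0.38) = +1.02 V, with n = 2.
ΔG° = −nFE° = −RT ln K, so ln K = nFE°/(RT) = (2)(96485)(+1.02) / ((8.314)(343)) = 69.022.
log₁₀ K = 69.022 / ln 10 = 30.0.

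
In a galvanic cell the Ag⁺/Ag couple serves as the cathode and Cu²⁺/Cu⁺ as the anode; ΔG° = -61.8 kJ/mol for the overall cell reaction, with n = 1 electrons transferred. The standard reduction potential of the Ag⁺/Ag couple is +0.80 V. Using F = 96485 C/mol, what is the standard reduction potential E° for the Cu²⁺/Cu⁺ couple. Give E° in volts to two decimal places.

+0.16 V

E°cell = −ΔG°/(nF) = −(-61.8×10³)/((1)(96485)) = +0.641 V.
Since Ag⁺/Ag is the cathode and Cu²⁺/Cu⁺ the anode, E°cell = E°(Ag⁺/Ag) − E°(Cu²⁺/Cu⁺).
So E°(Cu²⁺/Cu⁺) = E°(Ag⁺/Ag) − E°cell = (+0.80) − (+0.641) = +0.16 V.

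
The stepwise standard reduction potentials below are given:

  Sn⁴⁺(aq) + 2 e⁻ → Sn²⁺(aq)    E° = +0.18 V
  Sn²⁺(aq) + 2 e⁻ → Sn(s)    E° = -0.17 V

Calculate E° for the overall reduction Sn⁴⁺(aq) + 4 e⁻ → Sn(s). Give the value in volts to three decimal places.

+0.005 V

Adding the free-energy changes (−nFE°) of the two steps gives −n₃FE°₃ = −n₁FE°₁ − n₂FE°₂.
E°₃ = (2×+0.18 + 2×-0.17) / 4 = (+0.020) / 4 = +0.005 V.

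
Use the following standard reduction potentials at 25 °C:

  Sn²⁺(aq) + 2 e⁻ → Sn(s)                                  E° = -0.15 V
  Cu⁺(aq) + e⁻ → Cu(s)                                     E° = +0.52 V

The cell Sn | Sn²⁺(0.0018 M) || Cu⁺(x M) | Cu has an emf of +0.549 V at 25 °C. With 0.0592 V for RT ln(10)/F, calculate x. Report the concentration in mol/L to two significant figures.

Cu⁺/Cu is the cathode, Sn²⁺/Sn the anode: E°cell = +0.67 V, n = 2.
Overall reaction: 2 Cu⁺(aq) + Sn(s) → 2 Cu(s) + Sn²⁺(aq); Q = [Sn²⁺]^1/[Cu⁺]^2.
From E = E° − (0.0592/n) log Q: log Q = (E° − E)·n/0.0592 = (+0.67 − (+0.549))·2/0.0592 = 4.0878.
So 2·log[Cu⁺] = 1·log(0.0018) − log Q = -2.7447 − (4.0878) = -6.8325; log[Cu⁺] = -6.8325 / 2 = -3.4162; [Cu⁺] = 10^(-3.4162) ≈ 0.00038 M.

0.00038 M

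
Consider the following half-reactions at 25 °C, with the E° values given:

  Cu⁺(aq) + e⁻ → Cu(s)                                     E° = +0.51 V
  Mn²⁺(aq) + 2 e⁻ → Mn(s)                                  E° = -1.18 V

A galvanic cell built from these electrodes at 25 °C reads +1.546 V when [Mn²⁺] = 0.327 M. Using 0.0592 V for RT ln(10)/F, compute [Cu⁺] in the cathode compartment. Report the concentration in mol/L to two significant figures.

Cu⁺/Cu is the cathode, Mn²⁺/Mn the anode: E°cell = +1.69 V, n = 2.
Overall reaction: 2 Cu⁺(aq) + Mn(s) → 2 Cu(s) + Mn²⁺(aq); Q = [Mn²⁺]^1/[Cu⁺]^2.
From E = E° − (0.0592/n) log Q: log Q = (E° − E)·n/0.0592 = (+1.69 − (+1.546))·2/0.0592 = 4.8649.
So 2·log[Cu⁺] = 1·log(0.327) − log Q = -0.4855 − (4.8649) = -5.3504; log[Cu⁺] = -5.3504 / 2 = -2.6752; [Cu⁺] = 10^(-2.6752) ≈ 0.0021 M.

0.0021 M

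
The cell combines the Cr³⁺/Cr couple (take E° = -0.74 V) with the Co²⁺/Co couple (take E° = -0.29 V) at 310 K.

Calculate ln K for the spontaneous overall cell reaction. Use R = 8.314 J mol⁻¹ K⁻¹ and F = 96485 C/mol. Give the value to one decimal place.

101.1

Cathode: Co²⁺/Co; anode: Cr³⁺/Cr. E°cell = (-0.29) − (-0.74) = +0.45 V, with n = 6.
ΔG° = −nFE° = −RT ln K, so ln K = nFE°/(RT) = (6)(96485)(+0.45) / ((8.314)(310)) = 101.077.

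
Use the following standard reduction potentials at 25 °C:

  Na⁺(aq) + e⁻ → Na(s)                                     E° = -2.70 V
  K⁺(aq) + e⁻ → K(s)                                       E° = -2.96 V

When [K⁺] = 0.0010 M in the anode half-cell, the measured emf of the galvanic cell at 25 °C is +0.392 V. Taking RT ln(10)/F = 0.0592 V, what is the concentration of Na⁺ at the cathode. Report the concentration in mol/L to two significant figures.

0.17 M

Na⁺/Na is the cathode, K⁺/K the anode: E°cell = +0.26 V, n = 1.
Overall reaction: Na⁺(aq) + K(s) → Na(s) + K⁺(aq); Q = [K⁺]^1/[Na⁺]^1.
From E = E° − (0.0592/n) log Q: log Q = (E° − E)·n/0.0592 = (+0.26 − (+0.392))·1/0.0592 = -2.2297.
So 1·log[Na⁺] = 1·log(0.001) − log Q = -3.0000 − (-2.2297) = -0.7703; [Na⁺] = 10^(-0.7703) ≈ 0.17 M.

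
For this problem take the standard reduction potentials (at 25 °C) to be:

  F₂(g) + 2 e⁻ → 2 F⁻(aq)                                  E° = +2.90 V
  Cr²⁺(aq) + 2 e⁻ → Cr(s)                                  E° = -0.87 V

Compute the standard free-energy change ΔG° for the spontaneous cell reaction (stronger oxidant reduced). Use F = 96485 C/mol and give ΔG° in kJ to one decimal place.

F₂/F⁻ (E° = +2.90 V) is the cathode; Cr²⁺/Cr (E° = -0.87 V) is the anode, so E°cell = +3.77 V.
Balancing electrons gives n = 2 (lcm of 2 and 2).
ΔG° = −nFE° = −(2)(96485)(+3.77) = -727,497 J = -727.5 kJ.

-727.5 kJ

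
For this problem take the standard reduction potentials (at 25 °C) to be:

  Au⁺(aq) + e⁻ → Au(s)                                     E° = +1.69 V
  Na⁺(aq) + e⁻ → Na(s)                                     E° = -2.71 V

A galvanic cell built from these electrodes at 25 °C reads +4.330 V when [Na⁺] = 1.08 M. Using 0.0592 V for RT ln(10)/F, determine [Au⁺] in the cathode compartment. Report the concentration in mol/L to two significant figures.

Au⁺/Au is the cathode, Na⁺/Na the anode: E°cell = +4.40 V, n = 1.
Overall reaction: Au⁺(aq) + Na(s) → Au(s) + Na⁺(aq); Q = [Na⁺]^1/[Au⁺]^1.
From E = E° − (0.0592/n) log Q: log Q = (E° − E)·n/0.0592 = (+4.40 − (+4.330))·1/0.0592 = 1.1824.
So 1·log[Au⁺] = 1·log(1.08) − log Q = 0.0334 − (1.1824) = -1.1490; [Au⁺] = 10^(-1.1490) ≈ 0.071 M.

0.071 M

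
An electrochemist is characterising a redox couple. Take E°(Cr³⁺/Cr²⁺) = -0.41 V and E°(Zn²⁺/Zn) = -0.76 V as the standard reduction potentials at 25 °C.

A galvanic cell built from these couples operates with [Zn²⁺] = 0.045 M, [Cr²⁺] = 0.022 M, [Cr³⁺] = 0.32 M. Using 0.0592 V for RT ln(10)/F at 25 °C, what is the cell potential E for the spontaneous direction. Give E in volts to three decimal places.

+0.459 V

Cr³⁺/Cr²⁺ is the cathode (higher E°), Zn²⁺/Zn the anode: E°cell = -0.41 − (-0.76) = +0.35 V, n = 2.
Overall: 2 Cr³⁺(aq) + Zn(s) → 2 Cr²⁺(aq) + Zn²⁺(aq)
Q = [Cr²⁺]^2·[Zn²⁺] / ([Cr³⁺]^2); log Q = -3.672.
E = E° − (0.0592/n) log Q = +0.35 − (0.0592/2)(-3.672) = +0.459 V.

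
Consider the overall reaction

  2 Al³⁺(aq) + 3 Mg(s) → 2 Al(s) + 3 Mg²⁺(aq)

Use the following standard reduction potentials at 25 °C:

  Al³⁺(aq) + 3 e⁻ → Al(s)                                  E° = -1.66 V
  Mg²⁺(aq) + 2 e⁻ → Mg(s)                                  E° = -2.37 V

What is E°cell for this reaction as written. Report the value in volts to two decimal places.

The Al³⁺/Al couple has the higher reduction potential, so it is the cathode; Mg²⁺/Mg is oxidised at the anode.
E°cell = E°(cathode) − E°(anode) = (-1.66) − (-2.37) = +0.71 V.
Since E°cell > 0, the reaction is spontaneous under standard conditions.

+0.71 V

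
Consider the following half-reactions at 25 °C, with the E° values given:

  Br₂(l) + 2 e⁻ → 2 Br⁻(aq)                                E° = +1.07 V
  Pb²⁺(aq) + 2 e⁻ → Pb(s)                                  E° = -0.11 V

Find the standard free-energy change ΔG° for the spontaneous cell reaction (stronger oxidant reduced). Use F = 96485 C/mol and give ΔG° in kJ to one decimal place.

-227.7 kJ

Br₂/Br⁻ (E° = +1.07 V) is the cathode; Pb²⁺/Pb (E° = -0.11 V) is the anode, so E°cell = +1.18 V.
Balancing electrons gives n = 2 (lcm of 2 and 2).
ΔG° = −nFE° = −(2)(96485)(+1.18) = -227,705 J = -227.7 kJ.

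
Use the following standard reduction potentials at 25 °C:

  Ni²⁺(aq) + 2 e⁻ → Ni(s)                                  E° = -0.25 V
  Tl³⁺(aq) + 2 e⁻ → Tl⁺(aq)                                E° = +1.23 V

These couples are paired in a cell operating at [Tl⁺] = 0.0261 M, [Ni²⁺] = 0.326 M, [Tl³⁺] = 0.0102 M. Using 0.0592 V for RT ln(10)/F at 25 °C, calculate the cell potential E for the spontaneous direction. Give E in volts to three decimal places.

Tl³⁺/Tl⁺ is the cathode (higher E°), Ni²⁺/Ni the anode: E°cell = +1.23 − (-0.25) = +1.48 V, n = 2.
Overall: Tl³⁺(aq) + Ni(s) → Tl⁺(aq) + Ni²⁺(aq)
Q = [Tl⁺]·[Ni²⁺] / ([Tl³⁺]); log Q = -0.079.
E = E° − (0.0592/n) log Q = +1.48 − (0.0592/2)(-0.079) = +1.482 V.

+1.482 V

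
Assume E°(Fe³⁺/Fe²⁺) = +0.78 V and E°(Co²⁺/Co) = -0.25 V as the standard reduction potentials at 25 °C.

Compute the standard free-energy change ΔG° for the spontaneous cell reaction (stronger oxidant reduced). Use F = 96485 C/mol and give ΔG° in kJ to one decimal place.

-198.8 kJ

Fe³⁺/Fe²⁺ (E° = +0.78 V) is the cathode; Co²⁺/Co (E° = -0.25 V) is the anode, so E°cell = +1.03 V.
Balancing electrons gives n = 2 (lcm of 1 and 2).
ΔG° = −nFE° = −(2)(96485)(+1.03) = -198,759 J = -198.8 kJ.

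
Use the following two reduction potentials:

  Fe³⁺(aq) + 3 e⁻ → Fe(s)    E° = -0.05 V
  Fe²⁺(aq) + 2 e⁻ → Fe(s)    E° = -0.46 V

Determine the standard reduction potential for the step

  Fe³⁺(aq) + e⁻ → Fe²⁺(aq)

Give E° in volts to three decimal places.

+0.770 V

Sequential free energies add, so n₃E°₃ = n₁E°₁ + n₂E°₂.
With n₃ = 3, and the known step contributing 2×(-0.46) V, the unknown satisfies 1·E° = 3×(-0.05) − 2×(-0.46) = +0.770.
E° = +0.770 / 1 = +0.770 V.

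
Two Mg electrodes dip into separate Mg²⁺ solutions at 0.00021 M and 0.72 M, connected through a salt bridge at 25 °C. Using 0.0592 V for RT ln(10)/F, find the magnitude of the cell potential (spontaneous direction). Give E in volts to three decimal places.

For a concentration cell E°cell = 0. The 0.72 M side is the cathode (reduction is favoured where [Mg²⁺] is higher).
With n = 2, E = −(0.0592/2) log([Mg²⁺]ₐₙ/[Mg²⁺]꜀ₐₜ) = −(0.0592/2) log(0.00021/0.72) = −(0.0592/2)(-3.535) = +0.105 V.

+0.105 V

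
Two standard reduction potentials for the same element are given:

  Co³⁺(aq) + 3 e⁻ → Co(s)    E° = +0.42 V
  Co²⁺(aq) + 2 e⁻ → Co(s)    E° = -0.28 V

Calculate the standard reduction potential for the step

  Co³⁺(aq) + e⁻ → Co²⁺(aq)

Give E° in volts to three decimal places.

Sequential free energies add, so n₃E°₃ = n₁E°₁ + n₂E°₂.
With n₃ = 3, and the known step contributing 2×(-0.28) V, the unknown satisfies 1·E° = 3×(+0.42) − 2×(-0.28) = +1.820.
E° = +1.820 / 1 = +1.820 V.

+1.820 V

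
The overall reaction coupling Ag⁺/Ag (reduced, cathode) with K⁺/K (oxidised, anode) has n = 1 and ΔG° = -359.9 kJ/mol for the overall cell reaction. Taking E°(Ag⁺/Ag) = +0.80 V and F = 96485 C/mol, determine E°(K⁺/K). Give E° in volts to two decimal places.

E°cell = −ΔG°/(nF) = −(-359.9×10³)/((1)(96485)) = +3.730 V.
Since Ag⁺/Ag is the cathode and K⁺/K the anode, E°cell = E°(Ag⁺/Ag) − E°(K⁺/K).
So E°(K⁺/K) = E°(Ag⁺/Ag) − E°cell = (+0.80) − (+3.730) = -2.93 V.

-2.93 V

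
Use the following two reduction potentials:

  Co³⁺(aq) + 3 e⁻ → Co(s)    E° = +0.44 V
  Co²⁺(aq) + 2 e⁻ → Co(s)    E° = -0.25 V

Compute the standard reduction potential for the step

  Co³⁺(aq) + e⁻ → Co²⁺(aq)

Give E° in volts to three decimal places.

Sequential free energies add, so n₃E°₃ = n₁E°₁ + n₂E°₂.
With n₃ = 3, and the known step contributing 2×(-0.25) V, the unknown satisfies 1·E° = 3×(+0.44) − 2×(-0.25) = +1.820.
E° = +1.820 / 1 = +1.820 V.

+1.820 V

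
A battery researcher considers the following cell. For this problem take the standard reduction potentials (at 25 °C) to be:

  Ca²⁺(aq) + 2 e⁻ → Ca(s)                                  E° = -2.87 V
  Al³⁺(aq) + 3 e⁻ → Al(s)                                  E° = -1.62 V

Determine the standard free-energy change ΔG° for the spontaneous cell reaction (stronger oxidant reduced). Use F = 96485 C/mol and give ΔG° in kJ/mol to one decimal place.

Al³⁺/Al (E° = -1.62 V) is the cathode; Ca²⁺/Ca (E° = -2.87 V) is the anode, so E°cell = +1.25 V.
Balancing electrons gives n = 6 (lcm of 3 and 2).
ΔG° = −nFE° = −(6)(96485)(+1.25) = -723,638 J = -723.6 kJ/mol.

-723.6 kJ/mol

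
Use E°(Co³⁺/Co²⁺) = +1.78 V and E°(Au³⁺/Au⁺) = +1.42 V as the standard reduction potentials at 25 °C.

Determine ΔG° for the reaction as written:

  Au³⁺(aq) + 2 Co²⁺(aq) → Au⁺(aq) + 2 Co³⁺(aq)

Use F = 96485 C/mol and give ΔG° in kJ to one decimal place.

+69.5 kJ

As written, Au³⁺/Au⁺ is reduced (cathode) and Co³⁺/Co²⁺ is oxidised (anode), so E°cell = (+1.42) − (+1.78) = -0.36 V.
Balancing electrons gives n = 2.
ΔG° = −nFE° = −(2)(96485)(-0.36) = 69,469 J = +69.5 kJ.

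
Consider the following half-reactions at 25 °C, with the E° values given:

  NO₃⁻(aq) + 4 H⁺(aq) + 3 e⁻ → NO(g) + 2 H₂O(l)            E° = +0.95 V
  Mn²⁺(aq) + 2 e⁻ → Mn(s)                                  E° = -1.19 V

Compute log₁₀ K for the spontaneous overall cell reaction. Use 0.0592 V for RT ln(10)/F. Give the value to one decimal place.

216.9

Cathode: NO₃⁻/NO; anode: Mn²⁺/Mn. E°cell = +2.14 V, n = 6.
log K = nE°cell / 0.0592 = (6)(+2.14) / 0.0592 = 216.9.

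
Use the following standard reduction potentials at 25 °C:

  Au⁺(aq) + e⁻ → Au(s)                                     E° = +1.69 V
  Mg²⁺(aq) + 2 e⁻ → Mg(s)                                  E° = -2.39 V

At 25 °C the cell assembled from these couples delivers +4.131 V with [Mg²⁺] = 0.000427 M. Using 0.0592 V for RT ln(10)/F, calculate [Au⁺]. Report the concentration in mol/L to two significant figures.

0.15 M

Au⁺/Au is the cathode, Mg²⁺/Mg the anode: E°cell = +4.08 V, n = 2.
Overall reaction: 2 Au⁺(aq) + Mg(s) → 2 Au(s) + Mg²⁺(aq); Q = [Mg²⁺]^1/[Au⁺]^2.
From E = E° − (0.0592/n) log Q: log Q = (E° − E)·n/0.0592 = (+4.08 − (+4.131))·2/0.0592 = -1.7230.
So 2·log[Au⁺] = 1·log(0.000427) − log Q = -3.3696 − (-1.7230) = -1.6466; log[Au⁺] = -1.6466 / 2 = -0.8233; [Au⁺] = 10^(-0.8233) ≈ 0.15 M.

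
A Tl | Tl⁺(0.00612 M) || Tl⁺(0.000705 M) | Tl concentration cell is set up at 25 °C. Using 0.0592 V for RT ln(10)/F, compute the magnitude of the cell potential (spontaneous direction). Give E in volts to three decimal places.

For a concentration cell E°cell = 0. The 0.00612 M side is the cathode (reduction is favoured where [Tl⁺] is higher).
With n = 1, E = −(0.0592/1) log([Tl⁺]ₐₙ/[Tl⁺]꜀ₐₜ) = −(0.0592/1) log(0.000705/0.00612) = −(0.0592/1)(-0.939) = +0.056 V.

+0.056 V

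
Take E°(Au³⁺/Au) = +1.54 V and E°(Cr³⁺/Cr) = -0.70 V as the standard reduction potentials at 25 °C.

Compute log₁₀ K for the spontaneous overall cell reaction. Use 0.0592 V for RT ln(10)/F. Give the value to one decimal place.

113.5

Cathode: Au³⁺/Au; anode: Cr³⁺/Cr. E°cell = +2.24 V, n = 3.
log K = nE°cell / 0.0592 = (3)(+2.24) / 0.0592 = 113.5.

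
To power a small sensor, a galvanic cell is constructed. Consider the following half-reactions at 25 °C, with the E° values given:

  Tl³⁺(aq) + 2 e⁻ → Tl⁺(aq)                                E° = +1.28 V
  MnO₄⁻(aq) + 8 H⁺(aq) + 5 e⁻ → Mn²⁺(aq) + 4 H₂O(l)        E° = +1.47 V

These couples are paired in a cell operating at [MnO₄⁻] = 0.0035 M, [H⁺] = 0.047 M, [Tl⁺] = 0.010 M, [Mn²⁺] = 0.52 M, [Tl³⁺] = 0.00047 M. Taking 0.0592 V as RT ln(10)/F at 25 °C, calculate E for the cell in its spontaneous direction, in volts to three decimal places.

MnO₄⁻/Mn²⁺ is the cathode (higher E°), Tl³⁺/Tl⁺ the anode: E°cell = +1.47 − (+1.28) = +0.19 V, n = 10.
Overall: 2 MnO₄⁻(aq) + 16 H⁺(aq) + 5 Tl⁺(aq) → 2 Mn²⁺(aq) + 8 H₂O(l) + 5 Tl³⁺(aq)
Q = [Mn²⁺]^2·[Tl³⁺]^5 / ([MnO₄⁻]^2·[H⁺]^16·[Tl⁺]^5); log Q = 18.951.
E = E° − (0.0592/n) log Q = +0.19 − (0.0592/10)(18.951) = +0.078 V.

+0.078 V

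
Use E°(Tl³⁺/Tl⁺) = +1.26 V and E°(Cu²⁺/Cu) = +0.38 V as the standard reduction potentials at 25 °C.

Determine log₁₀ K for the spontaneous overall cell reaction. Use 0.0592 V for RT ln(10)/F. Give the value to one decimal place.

29.7

Cathode: Tl³⁺/Tl⁺; anode: Cu²⁺/Cu. E°cell = +0.88 V, n = 2.
log K = nE°cell / 0.0592 = (2)(+0.88) / 0.0592 = 29.7.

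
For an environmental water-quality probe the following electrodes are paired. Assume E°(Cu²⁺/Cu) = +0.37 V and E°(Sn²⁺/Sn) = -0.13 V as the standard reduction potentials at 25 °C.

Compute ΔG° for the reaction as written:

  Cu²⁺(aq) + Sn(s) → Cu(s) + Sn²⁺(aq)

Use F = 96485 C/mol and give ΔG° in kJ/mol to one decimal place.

As written, Cu²⁺/Cu is reduced (cathode) and Sn²⁺/Sn is oxidised (anode), so E°cell = (+0.37) − (-0.13) = +0.50 V.
Balancing electrons gives n = 2.
ΔG° = −nFE° = −(2)(96485)(+0.50) = -96,485 J = -96.5 kJ/mol.

-96.5 kJ/mol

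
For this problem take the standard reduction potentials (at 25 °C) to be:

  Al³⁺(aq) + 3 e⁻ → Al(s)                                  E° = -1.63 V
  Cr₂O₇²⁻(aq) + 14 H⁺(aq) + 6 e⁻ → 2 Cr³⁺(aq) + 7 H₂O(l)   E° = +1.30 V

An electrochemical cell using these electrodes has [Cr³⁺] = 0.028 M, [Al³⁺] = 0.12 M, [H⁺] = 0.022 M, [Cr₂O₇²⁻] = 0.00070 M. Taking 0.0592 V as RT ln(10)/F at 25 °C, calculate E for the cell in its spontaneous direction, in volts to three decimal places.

Cr₂O₇²⁻/Cr³⁺ is the cathode (higher E°), Al³⁺/Al the anode: E°cell = +1.30 − (-1.63) = +2.93 V, n = 6.
Overall: Cr₂O₇²⁻(aq) + 14 H⁺(aq) + 2 Al(s) → 2 Cr³⁺(aq) + 7 H₂O(l) + 2 Al³⁺(aq)
Q = [Cr³⁺]^2·[Al³⁺]^2 / ([Cr₂O₇²⁻]·[H⁺]^14); log Q = 21.414.
E = E° − (0.0592/n) log Q = +2.93 − (0.0592/6)(21.414) = +2.719 V.

+2.719 V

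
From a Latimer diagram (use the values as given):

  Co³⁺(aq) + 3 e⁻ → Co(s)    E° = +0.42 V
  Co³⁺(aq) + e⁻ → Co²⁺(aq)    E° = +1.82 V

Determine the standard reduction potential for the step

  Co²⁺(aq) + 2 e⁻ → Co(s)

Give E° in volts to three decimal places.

-0.280 V

Sequential free energies add, so n₃E°₃ = n₁E°₁ + n₂E°₂.
With n₃ = 3, and the known step contributing 1×(+1.82) V, the unknown satisfies 2·E° = 3×(+0.42) − 1×(+1.82) = -0.560.
E° = -0.560 / 2 = -0.280 V.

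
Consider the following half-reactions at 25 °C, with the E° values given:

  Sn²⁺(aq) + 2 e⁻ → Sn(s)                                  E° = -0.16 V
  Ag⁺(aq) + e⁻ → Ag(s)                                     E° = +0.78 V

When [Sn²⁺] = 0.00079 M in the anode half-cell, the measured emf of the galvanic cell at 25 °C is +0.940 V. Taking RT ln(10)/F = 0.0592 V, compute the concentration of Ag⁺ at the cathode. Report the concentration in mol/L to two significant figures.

Ag⁺/Ag is the cathode, Sn²⁺/Sn the anode: E°cell = +0.94 V, n = 2.
Overall reaction: 2 Ag⁺(aq) + Sn(s) → 2 Ag(s) + Sn²⁺(aq); Q = [Sn²⁺]^1/[Ag⁺]^2.
From E = E° − (0.0592/n) log Q: log Q = (E° − E)·n/0.0592 = (+0.94 − (+0.940))·2/0.0592 = 0.0000.
So 2·log[Ag⁺] = 1·log(0.00079) − log Q = -3.1024 − (0.0000) = -3.1024; log[Ag⁺] = -3.1024 / 2 = -1.5512; [Ag⁺] = 10^(-1.5512) ≈ 0.028 M.

0.028 M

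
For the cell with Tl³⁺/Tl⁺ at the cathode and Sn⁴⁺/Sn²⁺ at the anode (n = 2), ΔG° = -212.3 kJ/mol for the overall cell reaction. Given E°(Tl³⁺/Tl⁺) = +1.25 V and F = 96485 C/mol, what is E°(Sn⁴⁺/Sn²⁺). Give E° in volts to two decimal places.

+0.15 V

E°cell = −ΔG°/(nF) = −(-212.3×10³)/((2)(96485)) = +1.100 V.
Since Tl³⁺/Tl⁺ is the cathode and Sn⁴⁺/Sn²⁺ the anode, E°cell = E°(Tl³⁺/Tl⁺) − E°(Sn⁴⁺/Sn²⁺).
So E°(Sn⁴⁺/Sn²⁺) = E°(Tl³⁺/Tl⁺) − E°cell = (+1.25) − (+1.100) = +0.15 V.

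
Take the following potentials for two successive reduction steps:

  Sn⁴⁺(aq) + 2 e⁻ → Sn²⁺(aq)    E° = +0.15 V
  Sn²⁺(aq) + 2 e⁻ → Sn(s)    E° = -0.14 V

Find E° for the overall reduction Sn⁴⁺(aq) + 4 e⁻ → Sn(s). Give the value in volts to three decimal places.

Since ΔG° = −nFE° is additive over sequential reductions, n₃E°₃ = n₁E°₁ + n₂E°₂.
E°₃ = (2×+0.15 + 2×-0.14) / 4 = (+0.020) / 4 = +0.005 V.

+0.005 V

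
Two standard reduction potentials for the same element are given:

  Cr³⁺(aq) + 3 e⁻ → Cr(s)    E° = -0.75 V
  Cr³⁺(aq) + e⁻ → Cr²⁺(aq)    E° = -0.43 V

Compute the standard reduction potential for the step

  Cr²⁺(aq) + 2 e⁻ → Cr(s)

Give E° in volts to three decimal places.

Sequential free energies add, so n₃E°₃ = n₁E°₁ + n₂E°₂.
With n₃ = 3, and the known step contributing 1×(-0.43) V, the unknown satisfies 2·E° = 3×(-0.75) − 1×(-0.43) = -1.820.
E° = -1.820 / 2 = -0.910 V.

-0.910 V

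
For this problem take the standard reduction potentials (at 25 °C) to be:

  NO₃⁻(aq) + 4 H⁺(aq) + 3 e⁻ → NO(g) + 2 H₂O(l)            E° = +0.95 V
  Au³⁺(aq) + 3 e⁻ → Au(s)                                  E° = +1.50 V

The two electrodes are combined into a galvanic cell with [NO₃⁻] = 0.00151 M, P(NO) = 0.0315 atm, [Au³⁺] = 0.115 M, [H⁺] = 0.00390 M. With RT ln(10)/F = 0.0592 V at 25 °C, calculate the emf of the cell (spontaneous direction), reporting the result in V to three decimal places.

Au³⁺/Au is the cathode (higher E°), NO₃⁻/NO the anode: E°cell = +1.50 − (+0.95) = +0.55 V, n = 3.
Overall: Au³⁺(aq) + NO(g) + 2 H₂O(l) → Au(s) + NO₃⁻(aq) + 4 H⁺(aq)
Q = [NO₃⁻]·[H⁺]^4 / ([Au³⁺]·P(NO)); log Q = -10.016.
E = E° − (0.0592/n) log Q = +0.55 − (0.0592/3)(-10.016) = +0.748 V.

+0.748 V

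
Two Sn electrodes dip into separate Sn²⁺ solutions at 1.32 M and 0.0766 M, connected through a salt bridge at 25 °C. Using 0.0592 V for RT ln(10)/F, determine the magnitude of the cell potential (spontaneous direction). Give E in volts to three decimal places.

For a concentration cell E°cell = 0. The 1.32 M side is the cathode (reduction is favoured where [Sn²⁺] is higher).
With n = 2, E = −(0.0592/2) log([Sn²⁺]ₐₙ/[Sn²⁺]꜀ₐₜ) = −(0.0592/2) log(0.0766/1.32) = −(0.0592/2)(-1.236) = +0.037 V.

+0.037 V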